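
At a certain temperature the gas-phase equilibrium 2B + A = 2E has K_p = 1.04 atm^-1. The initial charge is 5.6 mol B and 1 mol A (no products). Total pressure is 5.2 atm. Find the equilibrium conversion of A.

Basis: 1 mol A initially; let X = conversion of A. Extent ξ = X.
Mole table: n_B = 5.6 − 2X; n_A = 1 − X; n_E = 2X.
Summing: n_T = 6.6 − X.
y_i = n_i/n_T, p_i = y_i·P. K_p = p_E^2 / (p_B^2 p_A).
Setting this equal to 1.04 atm^-1 and taking the physical root (0 < X < 1) gives X = 0.818.

X = 0.818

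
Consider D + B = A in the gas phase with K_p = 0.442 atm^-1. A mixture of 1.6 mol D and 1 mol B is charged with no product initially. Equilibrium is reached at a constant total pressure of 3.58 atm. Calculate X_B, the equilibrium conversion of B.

X = 0.458

Take 1 mol B as basis and let X be its fractional conversion, so ξ = X.
Moles: n_D = 1.6 − X; n_B = 1 − X; n_A = X.
Total moles n_T = 2.6 − X.
With p_i = (n_i/n_T)P, K_p = p_A / (p_D p_B).
Setting this equal to 0.442 atm^-1 and taking the physical root (0 < X < 1) gives X = 0.458.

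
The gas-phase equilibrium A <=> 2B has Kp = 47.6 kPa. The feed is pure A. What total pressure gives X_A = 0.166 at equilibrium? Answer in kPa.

P = 420 kPa

Basis: 1 mol A initially; let X = conversion of A. Extent ξ = X.
Species balance: n_A = 1 − X; n_B = 2X.
Summing: n_T = 1 + X.
Kp = p_B^2 / (p_A) with p_i = (n_i/n_T)·P.
At X = 0.166: the mole-fraction product g(X) = Π y_i^ν_i = 0.1133. Since Kp = g(X)·P^{1}, P = (Kp/g)^(1/1) = (47.6/0.1133)^(1/1) = 420 kPa.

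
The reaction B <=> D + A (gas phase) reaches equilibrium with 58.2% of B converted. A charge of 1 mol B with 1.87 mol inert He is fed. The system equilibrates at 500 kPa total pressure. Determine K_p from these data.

K_p = 117 kPa

Take 1 mol B as basis and let X be its fractional conversion, so ξ = X.
Species balance: n_B = 1 − X; n_D = X; n_A = X; n_I = 1.87 (inert).
Total moles n_T = 2.87 + X.
At X = 0.582: n_B = 0.418, n_D = 0.582, n_A = 0.582, n_T = 3.45.
p_i = (n_i/n_T)·P. K_p = p_D p_A / (p_B) = 117 kPa.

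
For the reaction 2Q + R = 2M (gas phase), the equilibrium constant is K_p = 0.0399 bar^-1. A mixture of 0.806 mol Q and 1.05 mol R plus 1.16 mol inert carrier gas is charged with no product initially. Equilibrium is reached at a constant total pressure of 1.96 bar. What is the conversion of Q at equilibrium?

Take 0.806 mol Q as basis and let X be its fractional conversion, so ξ = 0.403X.
At extent ξ: n_Q = 0.806 − 0.806X; n_R = 1.05 − 0.403X; n_M = 0.806X; n_I = 1.16 (inert).
n_T = Σnᵢ = 3.02 − 0.403X.
With p_i = (n_i/n_T)P, K_p = p_M^2 / (p_Q^2 p_R).
Equating to 0.0399 bar^-1 and solving on 0 < X < 1: X = 0.139.

X = 0.139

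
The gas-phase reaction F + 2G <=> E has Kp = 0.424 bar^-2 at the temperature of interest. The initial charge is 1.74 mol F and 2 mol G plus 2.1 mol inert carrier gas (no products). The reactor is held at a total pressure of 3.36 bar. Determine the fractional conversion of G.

Basis: 2 mol G initially; let X = conversion of G. Extent ξ = X.
Mole table: n_F = 1.74 − X; n_G = 2 − 2X; n_E = X; n_I = 2.1 (inert).
Summing: n_T = 5.84 − 2X.
Mole fractions y_i = n_i/n_T; Kp = p_E / (p_F p_G^2) with p_i = y_i·P.
Substituting and setting equal to 0.424 bar^-2 gives a polynomial in X; the root in (0,1) is X = 0.384.

X = 0.384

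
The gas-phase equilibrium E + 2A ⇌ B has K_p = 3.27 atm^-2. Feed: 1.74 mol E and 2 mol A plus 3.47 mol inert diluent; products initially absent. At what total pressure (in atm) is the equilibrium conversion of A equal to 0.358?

Basis: 2 mol A initially; let X = conversion of A. Extent ξ = X.
Species balance: n_E = 1.74 − X; n_A = 2 − 2X; n_B = X; n_I = 3.47 (inert).
n_T = Σnᵢ = 7.21 − 2X.
K_p = p_B / (p_E p_A^2) with p_i = (n_i/n_T)·P.
At X = 0.358: the mole-fraction product g(X) = Π y_i^ν_i = 6.626. Since K_p = g(X)·P^{-2}, P = (g/K_p)^(1/2) = (6.626/3.27)^(1/2) = 1.42 atm.

P = 1.42 atm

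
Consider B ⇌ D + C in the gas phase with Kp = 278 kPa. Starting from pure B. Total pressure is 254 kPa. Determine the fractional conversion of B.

Take 1 mol B as basis and let X be its fractional conversion, so ξ = X.
Moles: n_B = 1 − X; n_D = X; n_C = X.
Total moles n_T = 1 + X.
Mole fractions y_i = n_i/n_T; Kp = p_D p_C / (p_B) with p_i = y_i·P.
Setting this equal to 278 kPa and taking the physical root (0 < X < 1) gives X = 0.723.

X = 0.723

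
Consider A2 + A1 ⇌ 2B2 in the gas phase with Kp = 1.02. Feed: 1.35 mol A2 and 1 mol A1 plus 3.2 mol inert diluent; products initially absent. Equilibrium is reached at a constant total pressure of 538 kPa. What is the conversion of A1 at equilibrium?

X = 0.388

Take 1 mol A1 as basis and let X be its fractional conversion, so ξ = X.
Mole table: n_A2 = 1.35 − X; n_A1 = 1 − X; n_B2 = 2X; n_I = 3.2 (inert).
n_T stays at 5.55 (no change in mole number).
Mole fractions y_i = n_i/n_T; Kp = p_B2^2 / (p_A2 p_A1) with p_i = y_i·P.
Equating to 1.02 and solving on 0 < X < 1: X = 0.388.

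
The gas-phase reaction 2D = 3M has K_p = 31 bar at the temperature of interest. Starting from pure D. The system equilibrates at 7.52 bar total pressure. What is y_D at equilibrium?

Basis: 1 mol D initially; let X = conversion of D. Extent ξ = 0.5X.
Species balance: n_D = 1 − X; n_M = 1.5X.
Total moles n_T = 1 + 0.5X.
Mole fractions y_i = n_i/n_T; K_p = p_M^3 / (p_D^2) with p_i = y_i·P.
Substituting and setting equal to 31 bar gives a polynomial in X; the root in (0,1) is X = 0.617.
Then n_D = 0.383, n_T = 1.31, so y_D = 0.293.

y_D = 0.293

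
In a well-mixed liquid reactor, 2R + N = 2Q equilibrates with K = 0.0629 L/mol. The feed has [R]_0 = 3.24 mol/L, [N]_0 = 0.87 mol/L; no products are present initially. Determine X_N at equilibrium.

Let X = conversion of N; extent ξ = 0.87·X mol/L.
Concentrations: [R] = 3.24 − 1.74X; [N] = 0.87 − 0.87X; [Q] = 1.74X.
K = [Q]^2 / ([R]^2 [N]).
Solving K = 0.0629 for X ∈ (0,1): X = 0.304.

X = 0.304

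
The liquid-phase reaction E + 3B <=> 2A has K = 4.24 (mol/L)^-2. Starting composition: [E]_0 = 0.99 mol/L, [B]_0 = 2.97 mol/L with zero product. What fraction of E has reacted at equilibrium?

Let X = conversion of E; extent ξ = 0.99·X mol/L.
Concentrations: [E] = 0.99 − 0.99X; [B] = 2.97 − 2.97X; [A] = 1.98X.
K = [A]^2 / ([E] [B]^3).
This equals 4.24 at X = 0.650 (the root in 0 < X < 1).

X = 0.650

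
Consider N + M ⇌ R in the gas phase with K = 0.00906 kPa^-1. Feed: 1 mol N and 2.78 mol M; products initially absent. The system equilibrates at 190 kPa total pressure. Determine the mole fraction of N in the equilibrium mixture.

y_N = 0.141

Take 1 mol N as basis and let X be its fractional conversion, so ξ = X.
Moles: n_N = 1 − X; n_M = 2.78 − X; n_R = X.
Total moles n_T = 3.78 − X.
y_i = n_i/n_T, p_i = y_i·P. K = p_R / (p_N p_M).
Equating to 0.00906 kPa^-1 and solving on 0 < X < 1: X = 0.543.
Then n_N = 0.457, n_T = 3.24, so y_N = 0.141.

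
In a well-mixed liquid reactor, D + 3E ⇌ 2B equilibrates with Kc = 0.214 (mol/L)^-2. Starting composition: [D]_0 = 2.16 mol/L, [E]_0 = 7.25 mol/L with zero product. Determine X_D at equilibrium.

X = 0.604

Let X = conversion of D; extent ξ = 2.16·X mol/L.
Concentrations: [D] = 2.16 − 2.16X; [E] = 7.25 − 6.48X; [B] = 4.32X.
Kc = [B]^2 / ([D] [E]^3).
This equals 0.214 at X = 0.604 (the root in 0 < X < 1).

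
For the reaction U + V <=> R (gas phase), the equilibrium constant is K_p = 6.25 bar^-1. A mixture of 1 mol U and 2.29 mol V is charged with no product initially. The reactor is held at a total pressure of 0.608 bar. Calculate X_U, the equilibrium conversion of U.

X = 0.700

Basis: 1 mol U initially; let X = conversion of U. Extent ξ = X.
Mole table: n_U = 1 − X; n_V = 2.29 − X; n_R = X.
Summing: n_T = 3.29 − X.
Mole fractions y_i = n_i/n_T; K_p = p_R / (p_U p_V) with p_i = y_i·P.
Substituting and setting equal to 6.25 bar^-1 gives a polynomial in X; the root in (0,1) is X = 0.700.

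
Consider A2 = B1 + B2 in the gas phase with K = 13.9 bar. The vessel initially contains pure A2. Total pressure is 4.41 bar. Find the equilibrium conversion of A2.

X = 0.871

Take 1 mol A2 as basis and let X be its fractional conversion, so ξ = X.
Moles: n_A2 = 1 − X; n_B1 = X; n_B2 = X.
n_T = Σnᵢ = 1 + X.
y_i = n_i/n_T, p_i = y_i·P. K = p_B1 p_B2 / (p_A2).
This yields a degree-2 equation in X; solving on (0,1), X = 0.871.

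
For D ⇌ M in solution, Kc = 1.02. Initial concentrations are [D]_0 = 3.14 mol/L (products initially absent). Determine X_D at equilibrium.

Let X = conversion of D; extent ξ = 3.14·X mol/L.
Concentrations: [D] = 3.14 − 3.14X; [M] = 3.14X.
Kc = [M] / ([D]).
Equating to 1.02: the physical root is X = 0.505.

X = 0.505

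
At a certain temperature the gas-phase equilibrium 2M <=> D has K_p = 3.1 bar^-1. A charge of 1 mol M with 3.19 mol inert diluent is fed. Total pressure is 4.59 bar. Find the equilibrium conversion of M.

Take 1 mol M as basis and let X be its fractional conversion, so ξ = 0.5X.
Moles: n_M = 1 − X; n_D = 0.5X; n_I = 3.19 (inert).
Total moles n_T = 4.19 − 0.5X.
y_i = n_i/n_T, p_i = y_i·P. K_p = p_D / (p_M^2).
This yields a degree-2 equation in X; solving on (0,1), X = 0.694.

X = 0.694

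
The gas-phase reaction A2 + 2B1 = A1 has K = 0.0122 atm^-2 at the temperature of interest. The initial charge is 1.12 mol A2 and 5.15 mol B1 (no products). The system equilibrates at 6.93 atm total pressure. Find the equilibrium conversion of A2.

X = 0.274

Take 1.12 mol A2 as basis and let X be its fractional conversion, so ξ = 1.12X.
Moles: n_A2 = 1.12 − 1.12X; n_B1 = 5.15 − 2.24X; n_A1 = 1.12X.
Total moles n_T = 6.27 − 2.24X.
With p_i = (n_i/n_T)P, K = p_A1 / (p_A2 p_B1^2).
Setting this equal to 0.0122 atm^-2 and taking the physical root (0 < X < 1) gives X = 0.274.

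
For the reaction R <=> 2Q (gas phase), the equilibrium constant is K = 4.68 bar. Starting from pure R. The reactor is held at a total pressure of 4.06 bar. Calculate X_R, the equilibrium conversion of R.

X = 0.473

Let X = conversion of R (basis 1 mol R); extent of reaction ξ = X.
Species balance: n_R = 1 − X; n_Q = 2X.
Total moles n_T = 1 + X.
With p_i = (n_i/n_T)P, K = p_Q^2 / (p_R).
Equating to 4.68 bar and solving on 0 < X < 1: X = 0.473.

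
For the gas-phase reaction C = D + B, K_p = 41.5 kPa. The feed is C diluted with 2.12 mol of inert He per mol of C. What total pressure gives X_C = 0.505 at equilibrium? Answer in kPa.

Basis: 1 mol C initially; let X = conversion of C. Extent ξ = X.
Mole table: n_C = 1 − X; n_D = X; n_B = X; n_I = 2.12 (inert).
Total moles n_T = 3.12 + X.
K_p = p_D p_B / (p_C) with p_i = (n_i/n_T)·P.
At X = 0.505: the mole-fraction product g(X) = Π y_i^ν_i = 0.1421. Since K_p = g(X)·P^{1}, P = (K_p/g)^(1/1) = (41.5/0.1421)^(1/1) = 292 kPa.

P = 292 kPa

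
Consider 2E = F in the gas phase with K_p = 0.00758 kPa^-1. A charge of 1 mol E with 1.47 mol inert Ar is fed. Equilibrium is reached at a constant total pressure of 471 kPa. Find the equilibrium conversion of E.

Take 1 mol E as basis and let X be its fractional conversion, so ξ = 0.5X.
Mole table: n_E = 1 − X; n_F = 0.5X; n_I = 1.47 (inert).
n_T = Σnᵢ = 2.47 − 0.5X.
y_i = n_i/n_T, p_i = y_i·P. K_p = p_F / (p_E^2).
Equating to 0.00758 kPa^-1 and solving on 0 < X < 1: X = 0.579.

X = 0.579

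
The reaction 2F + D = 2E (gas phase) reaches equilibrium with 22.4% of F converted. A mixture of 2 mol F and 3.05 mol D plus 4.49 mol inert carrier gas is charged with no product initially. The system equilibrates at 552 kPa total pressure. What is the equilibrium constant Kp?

Kp = 0.000498 kPa^-1

Let X = conversion of F (basis 2 mol F); extent of reaction ξ = X.
Mole table: n_F = 2 − 2X; n_D = 3.05 − X; n_E = 2X; n_I = 4.49 (inert).
Total moles n_T = 9.54 − X.
At X = 0.224: n_F = 1.55, n_D = 2.83, n_E = 0.448, n_T = 9.32.
p_i = (n_i/n_T)·P. Kp = p_E^2 / (p_F^2 p_D) = 0.000498 kPa^-1.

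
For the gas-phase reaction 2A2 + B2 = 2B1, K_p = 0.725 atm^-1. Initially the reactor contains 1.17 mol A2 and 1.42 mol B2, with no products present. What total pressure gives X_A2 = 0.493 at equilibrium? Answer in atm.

Let X = conversion of A2 (basis 1.17 mol A2); extent of reaction ξ = 0.585X.
At extent ξ: n_A2 = 1.17 − 1.17X; n_B2 = 1.42 − 0.585X; n_B1 = 1.17X.
Total moles n_T = 2.59 − 0.585X.
K_p = p_B1^2 / (p_A2^2 p_B2) with p_i = (n_i/n_T)·P.
At X = 0.493: the mole-fraction product g(X) = Π y_i^ν_i = 1.923. Since K_p = g(X)·P^{-1}, P = (g/K_p)^(1/1) = (1.923/0.725)^(1/1) = 2.65 atm.

P = 2.65 atm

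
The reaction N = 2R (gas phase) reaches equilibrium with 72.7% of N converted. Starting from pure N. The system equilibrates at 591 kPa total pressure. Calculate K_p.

K_p = 2.65e+03 kPa

Let X = conversion of N (basis 1 mol N); extent of reaction ξ = X.
Species balance: n_N = 1 − X; n_R = 2X.
Total moles n_T = 1 + X.
At X = 0.727: n_N = 0.273, n_R = 1.45, n_T = 1.73.
p_i = (n_i/n_T)·P. K_p = p_R^2 / (p_N) = 2.65e+03 kPa.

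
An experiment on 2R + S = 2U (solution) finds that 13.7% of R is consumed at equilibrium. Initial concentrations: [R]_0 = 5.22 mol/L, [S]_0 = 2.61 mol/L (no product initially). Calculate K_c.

K_c = 0.0112 L/mol

Let X = conversion of R.
Concentrations: [R] = 5.22 − 5.22X; [S] = 2.61 − 2.61X; [U] = 5.22X.
At X = 0.137: [R] = 4.5, [S] = 2.25, [U] = 0.715.
K_c = [U]^2 / ([R]^2 [S]) = 0.0112 L/mol.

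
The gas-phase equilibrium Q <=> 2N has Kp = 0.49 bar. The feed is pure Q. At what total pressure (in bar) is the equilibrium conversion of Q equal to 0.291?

P = 1.32 bar

Basis: 1 mol Q initially; let X = conversion of Q. Extent ξ = X.
At extent ξ: n_Q = 1 − X; n_N = 2X.
n_T = Σnᵢ = 1 + X.
Kp = p_N^2 / (p_Q) with p_i = (n_i/n_T)·P.
At X = 0.291: the mole-fraction product g(X) = Π y_i^ν_i = 0.3701. Since Kp = g(X)·P^{1}, P = (Kp/g)^(1/1) = (0.49/0.3701)^(1/1) = 1.32 bar.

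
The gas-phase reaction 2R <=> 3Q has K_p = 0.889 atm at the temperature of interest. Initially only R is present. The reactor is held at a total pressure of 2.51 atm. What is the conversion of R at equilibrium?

Let X = conversion of R (basis 1 mol R); extent of reaction ξ = 0.5X.
Moles: n_R = 1 − X; n_Q = 1.5X.
Summing: n_T = 1 + 0.5X.
With p_i = (n_i/n_T)P, K_p = p_Q^3 / (p_R^2).
Equating to 0.889 atm and solving on 0 < X < 1: X = 0.368.

X = 0.368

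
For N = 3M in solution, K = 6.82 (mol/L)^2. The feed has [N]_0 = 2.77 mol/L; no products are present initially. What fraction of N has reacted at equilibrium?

Let X = conversion of N; extent ξ = 2.77·X mol/L.
Concentrations: [N] = 2.77 − 2.77X; [M] = 8.31X.
K = [M]^3 / ([N]).
Equating to 6.82 (mol/L)^2: the physical root is X = 0.286.

X = 0.286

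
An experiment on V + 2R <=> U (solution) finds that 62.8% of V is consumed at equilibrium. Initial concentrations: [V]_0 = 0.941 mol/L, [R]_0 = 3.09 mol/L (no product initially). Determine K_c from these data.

Let X = conversion of V.
Concentrations: [V] = 0.941 − 0.941X; [R] = 3.09 − 1.88X; [U] = 0.941X.
At X = 0.628: [V] = 0.35, [R] = 1.91, [U] = 0.591.
K_c = [U] / ([V] [R]^2) = 0.464 (mol/L)^-2.

K_c = 0.464 (mol/L)^-2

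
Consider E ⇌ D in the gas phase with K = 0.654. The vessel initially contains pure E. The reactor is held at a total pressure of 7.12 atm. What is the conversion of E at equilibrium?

Take 1 mol E as basis and let X be its fractional conversion, so ξ = X.
Mole table: n_E = 1 − X; n_D = X.
Total moles n_T = 1 (Δν = 0, constant).
Mole fractions y_i = n_i/n_T; K = p_D / (p_E) with p_i = y_i·P.
This yields a degree-1 equation in X; solving on (0,1), X = 0.395.

X = 0.395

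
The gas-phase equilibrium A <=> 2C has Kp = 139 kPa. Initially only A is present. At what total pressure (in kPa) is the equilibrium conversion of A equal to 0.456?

P = 132 kPa

Take 1 mol A as basis and let X be its fractional conversion, so ξ = X.
Mole table: n_A = 1 − X; n_C = 2X.
Total moles n_T = 1 + X.
Kp = p_C^2 / (p_A) with p_i = (n_i/n_T)·P.
At X = 0.456: the mole-fraction product g(X) = Π y_i^ν_i = 1.05. Since Kp = g(X)·P^{1}, P = (Kp/g)^(1/1) = (139/1.05)^(1/1) = 132 kPa.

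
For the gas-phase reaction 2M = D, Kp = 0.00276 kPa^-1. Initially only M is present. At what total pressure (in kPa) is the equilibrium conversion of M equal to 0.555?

P = 367 kPa

Take 1 mol M as basis and let X be its fractional conversion, so ξ = 0.5X.
Species balance: n_M = 1 − X; n_D = 0.5X.
Total moles n_T = 1 − 0.5X.
Kp = p_D / (p_M^2) with p_i = (n_i/n_T)·P.
At X = 0.555: the mole-fraction product g(X) = Π y_i^ν_i = 1.012. Since Kp = g(X)·P^{-1}, P = (g/Kp)^(1/1) = (1.012/0.00276)^(1/1) = 367 kPa.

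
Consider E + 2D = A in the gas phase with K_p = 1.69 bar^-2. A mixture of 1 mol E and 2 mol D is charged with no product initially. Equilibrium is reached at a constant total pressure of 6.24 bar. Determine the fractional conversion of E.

X = 0.821

Take 1 mol E as basis and let X be its fractional conversion, so ξ = X.
Species balance: n_E = 1 − X; n_D = 2 − 2X; n_A = X.
Summing: n_T = 3 − 2X.
y_i = n_i/n_T, p_i = y_i·P. K_p = p_A / (p_E p_D^2).
Equating to 1.69 bar^-2 and solving on 0 < X < 1: X = 0.821.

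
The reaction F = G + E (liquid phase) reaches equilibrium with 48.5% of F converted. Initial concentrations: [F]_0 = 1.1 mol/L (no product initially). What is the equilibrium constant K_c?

Let X = conversion of F.
Concentrations: [F] = 1.1 − 1.1X; [G] = 1.1X; [E] = 1.1X.
At X = 0.485: [F] = 0.567, [G] = 0.533, [E] = 0.533.
K_c = [G] [E] / ([F]) = 0.502 mol/L.

K_c = 0.502 mol/L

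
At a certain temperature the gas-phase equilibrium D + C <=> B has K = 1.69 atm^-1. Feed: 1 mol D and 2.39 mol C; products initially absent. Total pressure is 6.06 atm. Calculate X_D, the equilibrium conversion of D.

X = 0.861

Basis: 1 mol D initially; let X = conversion of D. Extent ξ = X.
Species balance: n_D = 1 − X; n_C = 2.39 − X; n_B = X.
n_T = Σnᵢ = 3.39 − X.
With p_i = (n_i/n_T)P, K = p_B / (p_D p_C).
Setting this equal to 1.69 atm^-1 and taking the physical root (0 < X < 1) gives X = 0.861.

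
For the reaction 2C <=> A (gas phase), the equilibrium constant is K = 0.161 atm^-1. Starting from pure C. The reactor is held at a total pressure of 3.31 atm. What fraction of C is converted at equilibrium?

Take 1 mol C as basis and let X be its fractional conversion, so ξ = 0.5X.
Species balance: n_C = 1 − X; n_A = 0.5X.
Summing: n_T = 1 − 0.5X.
y_i = n_i/n_T, p_i = y_i·P. K = p_A / (p_C^2).
Setting this equal to 0.161 atm^-1 and taking the physical root (0 < X < 1) gives X = 0.435.

X = 0.435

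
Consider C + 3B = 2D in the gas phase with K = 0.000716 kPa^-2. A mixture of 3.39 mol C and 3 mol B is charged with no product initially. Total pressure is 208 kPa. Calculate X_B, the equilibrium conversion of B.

X = 0.717

Let X = conversion of B (basis 3 mol B); extent of reaction ξ = X.
At extent ξ: n_C = 3.39 − X; n_B = 3 − 3X; n_D = 2X.
Total moles n_T = 6.39 − 2X.
y_i = n_i/n_T, p_i = y_i·P. K = p_D^2 / (p_C p_B^3).
Equating to 0.000716 kPa^-2 and solving on 0 < X < 1: X = 0.717.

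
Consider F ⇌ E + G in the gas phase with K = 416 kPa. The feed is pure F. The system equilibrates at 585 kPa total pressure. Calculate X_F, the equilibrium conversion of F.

Let X = conversion of F (basis 1 mol F); extent of reaction ξ = X.
Mole table: n_F = 1 − X; n_E = X; n_G = X.
Total moles n_T = 1 + X.
Mole fractions y_i = n_i/n_T; K = p_E p_G / (p_F) with p_i = y_i·P.
Equating to 416 kPa and solving on 0 < X < 1: X = 0.645.

X = 0.645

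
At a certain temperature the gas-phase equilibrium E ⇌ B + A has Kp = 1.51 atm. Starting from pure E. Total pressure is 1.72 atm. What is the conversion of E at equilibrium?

X = 0.684

Take 1 mol E as basis and let X be its fractional conversion, so ξ = X.
At extent ξ: n_E = 1 − X; n_B = X; n_A = X.
Summing: n_T = 1 + X.
With p_i = (n_i/n_T)P, Kp = p_B p_A / (p_E).
Equating to 1.51 atm and solving on 0 < X < 1: X = 0.684.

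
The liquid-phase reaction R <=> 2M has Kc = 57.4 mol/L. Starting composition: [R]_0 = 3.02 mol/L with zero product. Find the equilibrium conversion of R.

Let X = conversion of R; extent ξ = 3.02·X mol/L.
Concentrations: [R] = 3.02 − 3.02X; [M] = 6.04X.
Kc = [M]^2 / ([R]).
This equals 57.4 at X = 0.848 (the root in 0 < X < 1).

X = 0.848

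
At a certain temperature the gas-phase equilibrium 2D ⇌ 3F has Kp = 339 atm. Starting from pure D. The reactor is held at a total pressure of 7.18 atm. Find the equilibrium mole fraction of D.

y_D = 0.120

Basis: 1 mol D initially; let X = conversion of D. Extent ξ = 0.5X.
Species balance: n_D = 1 − X; n_F = 1.5X.
n_T = Σnᵢ = 1 + 0.5X.
Mole fractions y_i = n_i/n_T; Kp = p_F^3 / (p_D^2) with p_i = y_i·P.
This yields a degree-3 equation in X; solving on (0,1), X = 0.830.
Then n_D = 0.17, n_T = 1.42, so y_D = 0.120.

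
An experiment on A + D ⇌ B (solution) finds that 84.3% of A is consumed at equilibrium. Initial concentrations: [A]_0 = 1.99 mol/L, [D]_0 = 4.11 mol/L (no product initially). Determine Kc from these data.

Let X = conversion of A.
Concentrations: [A] = 1.99 − 1.99X; [D] = 4.11 − 1.99X; [B] = 1.99X.
At X = 0.843: [A] = 0.312, [D] = 2.43, [B] = 1.68.
Kc = [B] / ([A] [D]) = 2.21 L/mol.

Kc = 2.21 L/mol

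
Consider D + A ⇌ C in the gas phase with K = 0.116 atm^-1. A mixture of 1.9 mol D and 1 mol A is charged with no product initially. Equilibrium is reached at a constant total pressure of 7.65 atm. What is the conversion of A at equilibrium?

X = 0.350

Let X = conversion of A (basis 1 mol A); extent of reaction ξ = X.
Mole table: n_D = 1.9 − X; n_A = 1 − X; n_C = X.
n_T = Σnᵢ = 2.9 − X.
Mole fractions y_i = n_i/n_T; K = p_C / (p_D p_A) with p_i = y_i·P.
This yields a degree-2 equation in X; solving on (0,1), X = 0.350.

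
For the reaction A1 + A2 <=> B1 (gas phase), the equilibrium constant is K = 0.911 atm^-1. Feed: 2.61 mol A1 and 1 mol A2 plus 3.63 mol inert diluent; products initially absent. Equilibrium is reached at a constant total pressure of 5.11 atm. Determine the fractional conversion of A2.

Take 1 mol A2 as basis and let X be its fractional conversion, so ξ = X.
Species balance: n_A1 = 2.61 − X; n_A2 = 1 − X; n_B1 = X; n_I = 3.63 (inert).
Total moles n_T = 7.24 − X.
Mole fractions y_i = n_i/n_T; K = p_B1 / (p_A1 p_A2) with p_i = y_i·P.
Substituting and setting equal to 0.911 atm^-1 gives a polynomial in X; the root in (0,1) is X = 0.586.

X = 0.586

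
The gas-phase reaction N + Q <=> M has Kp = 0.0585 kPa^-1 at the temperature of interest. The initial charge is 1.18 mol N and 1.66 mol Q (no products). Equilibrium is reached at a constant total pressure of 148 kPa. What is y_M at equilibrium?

y_M = 0.471

Take 1.18 mol N as basis and let X be its fractional conversion, so ξ = 1.18X.
Moles: n_N = 1.18 − 1.18X; n_Q = 1.66 − 1.18X; n_M = 1.18X.
Total moles n_T = 2.84 − 1.18X.
With p_i = (n_i/n_T)P, Kp = p_M / (p_N p_Q).
This yields a degree-2 equation in X; solving on (0,1), X = 0.771.
Then n_M = 0.91, n_T = 1.93, so y_M = 0.471.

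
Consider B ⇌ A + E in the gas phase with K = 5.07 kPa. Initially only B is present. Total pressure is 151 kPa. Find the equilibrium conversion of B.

X = 0.180

Let X = conversion of B (basis 1 mol B); extent of reaction ξ = X.
Moles: n_B = 1 − X; n_A = X; n_E = X.
Summing: n_T = 1 + X.
y_i = n_i/n_T, p_i = y_i·P. K = p_A p_E / (p_B).
Equating to 5.07 kPa and solving on 0 < X < 1: X = 0.180.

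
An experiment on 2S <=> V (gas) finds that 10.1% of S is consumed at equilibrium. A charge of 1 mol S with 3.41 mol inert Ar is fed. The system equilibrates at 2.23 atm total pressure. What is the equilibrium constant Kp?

Basis: 1 mol S initially; let X = conversion of S. Extent ξ = 0.5X.
Moles: n_S = 1 − X; n_V = 0.5X; n_I = 3.41 (inert).
n_T = Σnᵢ = 4.41 − 0.5X.
At X = 0.101: n_S = 0.899, n_V = 0.0505, n_T = 4.36.
p_i = (n_i/n_T)·P. Kp = p_V / (p_S^2) = 0.122 atm^-1.

Kp = 0.122 atm^-1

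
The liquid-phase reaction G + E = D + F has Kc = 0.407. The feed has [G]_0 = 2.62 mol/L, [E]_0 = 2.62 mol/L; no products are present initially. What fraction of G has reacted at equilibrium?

Let X = conversion of G; extent ξ = 2.62·X mol/L.
Concentrations: [G] = 2.62 − 2.62X; [E] = 2.62 − 2.62X; [D] = 2.62X; [F] = 2.62X.
Kc = [D] [F] / ([G] [E]).
Solving Kc = 0.407 for X ∈ (0,1): X = 0.389.

X = 0.389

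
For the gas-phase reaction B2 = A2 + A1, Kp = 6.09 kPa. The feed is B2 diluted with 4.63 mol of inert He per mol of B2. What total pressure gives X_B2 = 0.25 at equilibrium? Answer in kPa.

P = 430 kPa

Take 1 mol B2 as basis and let X be its fractional conversion, so ξ = X.
Species balance: n_B2 = 1 − X; n_A2 = X; n_A1 = X; n_I = 4.63 (inert).
Summing: n_T = 5.63 + X.
Kp = p_A2 p_A1 / (p_B2) with p_i = (n_i/n_T)·P.
At X = 0.25: the mole-fraction product g(X) = Π y_i^ν_i = 0.01417. Since Kp = g(X)·P^{1}, P = (Kp/g)^(1/1) = (6.09/0.01417)^(1/1) = 430 kPa.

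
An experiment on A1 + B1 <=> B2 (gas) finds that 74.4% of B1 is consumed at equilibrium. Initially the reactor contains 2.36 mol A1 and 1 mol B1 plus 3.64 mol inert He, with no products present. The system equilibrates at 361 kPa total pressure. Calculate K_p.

K_p = 0.0312 kPa^-1

Basis: 1 mol B1 initially; let X = conversion of B1. Extent ξ = X.
Species balance: n_A1 = 2.36 − X; n_B1 = 1 − X; n_B2 = X; n_I = 3.64 (inert).
Summing: n_T = 7 − X.
At X = 0.744: n_A1 = 1.62, n_B1 = 0.256, n_B2 = 0.744, n_T = 6.26.
p_i = (n_i/n_T)·P. K_p = p_B2 / (p_A1 p_B1) = 0.0312 kPa^-1.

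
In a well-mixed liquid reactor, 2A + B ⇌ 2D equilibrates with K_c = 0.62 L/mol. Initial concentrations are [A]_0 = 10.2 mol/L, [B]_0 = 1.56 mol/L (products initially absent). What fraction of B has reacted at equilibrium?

Let X = conversion of B; extent ξ = 1.56·X mol/L.
Concentrations: [A] = 10.2 − 3.12X; [B] = 1.56 − 1.56X; [D] = 3.12X.
K_c = [D]^2 / ([A]^2 [B]).
Setting equal to 0.62 and solving for X on (0,1) gives X = 0.866.

X = 0.866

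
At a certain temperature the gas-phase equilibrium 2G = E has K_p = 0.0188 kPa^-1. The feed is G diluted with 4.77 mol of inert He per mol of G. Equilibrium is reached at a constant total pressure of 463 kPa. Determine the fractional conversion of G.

X = 0.575

Basis: 1 mol G initially; let X = conversion of G. Extent ξ = 0.5X.
Mole table: n_G = 1 − X; n_E = 0.5X; n_I = 4.77 (inert).
Total moles n_T = 5.77 − 0.5X.
With p_i = (n_i/n_T)P, K_p = p_E / (p_G^2).
Setting this equal to 0.0188 kPa^-1 and taking the physical root (0 < X < 1) gives X = 0.575.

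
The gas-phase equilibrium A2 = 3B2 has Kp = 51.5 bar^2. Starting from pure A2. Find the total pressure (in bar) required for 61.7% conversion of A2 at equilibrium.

P = 3.94 bar

Let X = conversion of A2 (basis 1 mol A2); extent of reaction ξ = X.
Species balance: n_A2 = 1 − X; n_B2 = 3X.
n_T = Σnᵢ = 1 + 2X.
Kp = p_B2^3 / (p_A2) with p_i = (n_i/n_T)·P.
At X = 0.617: the mole-fraction product g(X) = Π y_i^ν_i = 3.318. Since Kp = g(X)·P^{2}, P = (Kp/g)^(1/2) = (51.5/3.318)^(1/2) = 3.94 bar.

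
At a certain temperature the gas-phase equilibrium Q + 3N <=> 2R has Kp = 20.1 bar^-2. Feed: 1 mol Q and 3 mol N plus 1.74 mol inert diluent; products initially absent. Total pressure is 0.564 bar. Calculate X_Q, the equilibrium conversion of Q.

X = 0.433

Take 1 mol Q as basis and let X be its fractional conversion, so ξ = X.
At extent ξ: n_Q = 1 − X; n_N = 3 − 3X; n_R = 2X; n_I = 1.74 (inert).
Total moles n_T = 5.74 − 2X.
Mole fractions y_i = n_i/n_T; Kp = p_R^2 / (p_Q p_N^3) with p_i = y_i·P.
Substituting and setting equal to 20.1 bar^-2 gives a polynomial in X; the root in (0,1) is X = 0.433.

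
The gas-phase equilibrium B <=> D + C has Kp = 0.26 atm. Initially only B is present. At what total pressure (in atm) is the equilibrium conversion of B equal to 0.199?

P = 6.31 atm

Let X = conversion of B (basis 1 mol B); extent of reaction ξ = X.
Species balance: n_B = 1 − X; n_D = X; n_C = X.
Summing: n_T = 1 + X.
Kp = p_D p_C / (p_B) with p_i = (n_i/n_T)·P.
At X = 0.199: the mole-fraction product g(X) = Π y_i^ν_i = 0.04123. Since Kp = g(X)·P^{1}, P = (Kp/g)^(1/1) = (0.26/0.04123)^(1/1) = 6.31 atm.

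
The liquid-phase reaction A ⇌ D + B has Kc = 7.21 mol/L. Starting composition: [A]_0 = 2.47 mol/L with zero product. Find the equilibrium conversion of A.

X = 0.788

Let X = conversion of A; extent ξ = 2.47·X mol/L.
Concentrations: [A] = 2.47 − 2.47X; [D] = 2.47X; [B] = 2.47X.
Kc = [D] [B] / ([A]).
Solving Kc = 7.21 for X ∈ (0,1): X = 0.788.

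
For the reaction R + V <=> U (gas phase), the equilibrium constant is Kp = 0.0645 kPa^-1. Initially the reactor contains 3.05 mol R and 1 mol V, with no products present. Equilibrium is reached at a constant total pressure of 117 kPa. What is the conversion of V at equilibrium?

Take 1 mol V as basis and let X be its fractional conversion, so ξ = X.
At extent ξ: n_R = 3.05 − X; n_V = 1 − X; n_U = X.
Summing: n_T = 4.05 − X.
With p_i = (n_i/n_T)P, Kp = p_U / (p_R p_V).
Setting this equal to 0.0645 kPa^-1 and taking the physical root (0 < X < 1) gives X = 0.839.

X = 0.839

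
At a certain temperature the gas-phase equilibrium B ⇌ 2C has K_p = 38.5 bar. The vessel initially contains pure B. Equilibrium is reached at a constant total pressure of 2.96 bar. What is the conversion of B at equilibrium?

X = 0.875

Take 1 mol B as basis and let X be its fractional conversion, so ξ = X.
At extent ξ: n_B = 1 − X; n_C = 2X.
Total moles n_T = 1 + X.
With p_i = (n_i/n_T)P, K_p = p_C^2 / (p_B).
Equating to 38.5 bar and solving on 0 < X < 1: X = 0.875.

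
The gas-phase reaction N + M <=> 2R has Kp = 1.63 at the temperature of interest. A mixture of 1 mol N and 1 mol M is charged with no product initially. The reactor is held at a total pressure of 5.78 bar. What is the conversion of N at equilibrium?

X = 0.390

Take 1 mol N as basis and let X be its fractional conversion, so ξ = X.
At extent ξ: n_N = 1 − X; n_M = 1 − X; n_R = 2X.
Total moles n_T = 2 (Δν = 0, constant).
y_i = n_i/n_T, p_i = y_i·P. Kp = p_R^2 / (p_N p_M).
Substituting and setting equal to 1.63 gives a polynomial in X; the root in (0,1) is X = 0.390.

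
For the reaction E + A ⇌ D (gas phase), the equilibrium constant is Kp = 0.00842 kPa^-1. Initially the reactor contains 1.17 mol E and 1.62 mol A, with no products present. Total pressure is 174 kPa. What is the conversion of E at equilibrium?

X = 0.419

Take 1.17 mol E as basis and let X be its fractional conversion, so ξ = 1.17X.
Species balance: n_E = 1.17 − 1.17X; n_A = 1.62 − 1.17X; n_D = 1.17X.
Total moles n_T = 2.79 − 1.17X.
y_i = n_i/n_T, p_i = y_i·P. Kp = p_D / (p_E p_A).
Setting this equal to 0.00842 kPa^-1 and taking the physical root (0 < X < 1) gives X = 0.419.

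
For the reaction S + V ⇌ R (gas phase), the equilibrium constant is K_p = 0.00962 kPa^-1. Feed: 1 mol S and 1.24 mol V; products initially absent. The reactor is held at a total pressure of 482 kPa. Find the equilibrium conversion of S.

Take 1 mol S as basis and let X be its fractional conversion, so ξ = X.
Mole table: n_S = 1 − X; n_V = 1.24 − X; n_R = X.
Summing: n_T = 2.24 − X.
Mole fractions y_i = n_i/n_T; K_p = p_R / (p_S p_V) with p_i = y_i·P.
Setting this equal to 0.00962 kPa^-1 and taking the physical root (0 < X < 1) gives X = 0.636.

X = 0.636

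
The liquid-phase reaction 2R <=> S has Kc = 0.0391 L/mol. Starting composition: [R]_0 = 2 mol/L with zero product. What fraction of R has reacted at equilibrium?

X = 0.121

Let X = conversion of R; extent ξ = 2X/2 mol/L.
Concentrations: [R] = 2 − 2X; [S] = 1X.
Kc = [S] / ([R]^2).
This equals 0.0391 at X = 0.121 (the root in 0 < X < 1).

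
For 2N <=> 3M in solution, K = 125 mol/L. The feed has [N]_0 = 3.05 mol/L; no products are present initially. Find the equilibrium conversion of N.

X = 0.796

Let X = conversion of N; extent ξ = 3.05X/2 mol/L.
Concentrations: [N] = 3.05 − 3.05X; [M] = 4.57X.
K = [M]^3 / ([N]^2).
Setting equal to 125 and solving for X on (0,1) gives X = 0.796.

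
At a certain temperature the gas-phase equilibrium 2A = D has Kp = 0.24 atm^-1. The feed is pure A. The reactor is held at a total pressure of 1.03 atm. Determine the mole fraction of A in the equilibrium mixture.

Take 1 mol A as basis and let X be its fractional conversion, so ξ = 0.5X.
Moles: n_A = 1 − X; n_D = 0.5X.
n_T = Σnᵢ = 1 − 0.5X.
y_i = n_i/n_T, p_i = y_i·P. Kp = p_D / (p_A^2).
Substituting and setting equal to 0.24 atm^-1 gives a polynomial in X; the root in (0,1) is X = 0.291.
Then n_A = 0.709, n_T = 0.855, so y_A = 0.830.

y_A = 0.830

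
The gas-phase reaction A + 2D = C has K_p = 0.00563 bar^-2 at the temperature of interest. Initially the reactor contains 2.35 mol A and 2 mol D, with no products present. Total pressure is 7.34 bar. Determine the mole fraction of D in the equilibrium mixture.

y_D = 0.427

Take 2 mol D as basis and let X be its fractional conversion, so ξ = X.
At extent ξ: n_A = 2.35 − X; n_D = 2 − 2X; n_C = X.
Total moles n_T = 4.35 − 2X.
Mole fractions y_i = n_i/n_T; K_p = p_C / (p_A p_D^2) with p_i = y_i·P.
Equating to 0.00563 bar^-2 and solving on 0 < X < 1: X = 0.123.
Then n_D = 1.75, n_T = 4.1, so y_D = 0.427.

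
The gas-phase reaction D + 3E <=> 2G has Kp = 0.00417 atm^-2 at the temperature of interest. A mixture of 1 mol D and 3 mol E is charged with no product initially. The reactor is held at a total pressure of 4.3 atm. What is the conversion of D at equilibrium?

Let X = conversion of D (basis 1 mol D); extent of reaction ξ = X.
At extent ξ: n_D = 1 − X; n_E = 3 − 3X; n_G = 2X.
Total moles n_T = 4 − 2X.
Mole fractions y_i = n_i/n_T; Kp = p_G^2 / (p_D p_E^3) with p_i = y_i·P.
This yields a degree-4 equation in X; solving on (0,1), X = 0.143.

X = 0.143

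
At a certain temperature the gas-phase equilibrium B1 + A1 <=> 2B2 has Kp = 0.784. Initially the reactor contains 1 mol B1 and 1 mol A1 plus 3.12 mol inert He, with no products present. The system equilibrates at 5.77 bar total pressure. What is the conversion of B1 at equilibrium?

X = 0.307

Basis: 1 mol B1 initially; let X = conversion of B1. Extent ξ = X.
Moles: n_B1 = 1 − X; n_A1 = 1 − X; n_B2 = 2X; n_I = 3.12 (inert).
n_T stays at 5.12 (no change in mole number).
y_i = n_i/n_T, p_i = y_i·P. Kp = p_B2^2 / (p_B1 p_A1).
This yields a degree-2 equation in X; solving on (0,1), X = 0.307.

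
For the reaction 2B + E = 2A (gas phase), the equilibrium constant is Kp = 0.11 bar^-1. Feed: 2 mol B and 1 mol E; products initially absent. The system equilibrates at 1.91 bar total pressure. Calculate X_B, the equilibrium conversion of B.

X = 0.197

Basis: 2 mol B initially; let X = conversion of B. Extent ξ = X.
At extent ξ: n_B = 2 − 2X; n_E = 1 − X; n_A = 2X.
Summing: n_T = 3 − X.
With p_i = (n_i/n_T)P, Kp = p_A^2 / (p_B^2 p_E).
Substituting and setting equal to 0.11 bar^-1 gives a polynomial in X; the root in (0,1) is X = 0.197.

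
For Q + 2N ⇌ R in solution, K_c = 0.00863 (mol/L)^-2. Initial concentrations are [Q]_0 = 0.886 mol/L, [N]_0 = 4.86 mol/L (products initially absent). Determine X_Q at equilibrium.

X = 0.154

Let X = conversion of Q; extent ξ = 0.886·X mol/L.
Concentrations: [Q] = 0.886 − 0.886X; [N] = 4.86 − 1.77X; [R] = 0.886X.
K_c = [R] / ([Q] [N]^2).
Solving K_c = 0.00863 for X ∈ (0,1): X = 0.154.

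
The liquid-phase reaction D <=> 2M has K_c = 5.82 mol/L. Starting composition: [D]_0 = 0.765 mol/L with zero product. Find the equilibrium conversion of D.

Let X = conversion of D; extent ξ = 0.765·X mol/L.
Concentrations: [D] = 0.765 − 0.765X; [M] = 1.53X.
K_c = [M]^2 / ([D]).
Equating to 5.82 mol/L: the physical root is X = 0.724.

X = 0.724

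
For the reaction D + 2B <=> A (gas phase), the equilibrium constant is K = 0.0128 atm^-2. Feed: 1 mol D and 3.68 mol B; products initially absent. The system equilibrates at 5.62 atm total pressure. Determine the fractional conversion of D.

X = 0.192

Basis: 1 mol D initially; let X = conversion of D. Extent ξ = X.
Species balance: n_D = 1 − X; n_B = 3.68 − 2X; n_A = X.
Summing: n_T = 4.68 − 2X.
With p_i = (n_i/n_T)P, K = p_A / (p_D p_B^2).
Setting this equal to 0.0128 atm^-2 and taking the physical root (0 < X < 1) gives X = 0.192.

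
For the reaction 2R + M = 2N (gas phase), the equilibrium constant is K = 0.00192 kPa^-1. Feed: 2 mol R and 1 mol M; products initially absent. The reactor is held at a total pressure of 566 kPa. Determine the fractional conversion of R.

Take 2 mol R as basis and let X be its fractional conversion, so ξ = X.
Mole table: n_R = 2 − 2X; n_M = 1 − X; n_N = 2X.
Summing: n_T = 3 − X.
With p_i = (n_i/n_T)P, K = p_N^2 / (p_R^2 p_M).
Equating to 0.00192 kPa^-1 and solving on 0 < X < 1: X = 0.342.

X = 0.342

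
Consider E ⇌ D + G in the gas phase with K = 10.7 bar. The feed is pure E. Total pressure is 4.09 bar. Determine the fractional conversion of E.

X = 0.851

Take 1 mol E as basis and let X be its fractional conversion, so ξ = X.
Mole table: n_E = 1 − X; n_D = X; n_G = X.
Summing: n_T = 1 + X.
Mole fractions y_i = n_i/n_T; K = p_D p_G / (p_E) with p_i = y_i·P.
This yields a degree-2 equation in X; solving on (0,1), X = 0.851.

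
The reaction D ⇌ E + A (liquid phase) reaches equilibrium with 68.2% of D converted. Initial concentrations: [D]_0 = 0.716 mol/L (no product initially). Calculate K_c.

Let X = conversion of D.
Concentrations: [D] = 0.716 − 0.716X; [E] = 0.716X; [A] = 0.716X.
At X = 0.682: [D] = 0.228, [E] = 0.488, [A] = 0.488.
K_c = [E] [A] / ([D]) = 1.05 mol/L.

K_c = 1.05 mol/L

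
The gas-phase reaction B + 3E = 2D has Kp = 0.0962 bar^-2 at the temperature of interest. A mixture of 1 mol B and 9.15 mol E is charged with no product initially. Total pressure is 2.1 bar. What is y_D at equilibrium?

y_D = 0.114

Let X = conversion of B (basis 1 mol B); extent of reaction ξ = X.
Moles: n_B = 1 − X; n_E = 9.15 − 3X; n_D = 2X.
n_T = Σnᵢ = 10.2 − 2X.
Mole fractions y_i = n_i/n_T; Kp = p_D^2 / (p_B p_E^3) with p_i = y_i·P.
Equating to 0.0962 bar^-2 and solving on 0 < X < 1: X = 0.519.
Then n_D = 1.04, n_T = 9.11, so y_D = 0.114.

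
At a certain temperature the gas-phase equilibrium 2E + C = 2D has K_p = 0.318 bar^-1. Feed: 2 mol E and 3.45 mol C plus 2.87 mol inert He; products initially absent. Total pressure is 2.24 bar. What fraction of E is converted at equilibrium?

Take 2 mol E as basis and let X be its fractional conversion, so ξ = X.
Mole table: n_E = 2 − 2X; n_C = 3.45 − X; n_D = 2X; n_I = 2.87 (inert).
Total moles n_T = 8.32 − X.
Mole fractions y_i = n_i/n_T; K_p = p_D^2 / (p_E^2 p_C) with p_i = y_i·P.
Setting this equal to 0.318 bar^-1 and taking the physical root (0 < X < 1) gives X = 0.345.

X = 0.345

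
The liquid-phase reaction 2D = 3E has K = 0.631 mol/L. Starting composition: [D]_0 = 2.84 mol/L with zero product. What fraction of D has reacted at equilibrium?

Let X = conversion of D; extent ξ = 2.84X/2 mol/L.
Concentrations: [D] = 2.84 − 2.84X; [E] = 4.26X.
K = [E]^3 / ([D]^2).
Solving K = 0.631 for X ∈ (0,1): X = 0.314.

X = 0.314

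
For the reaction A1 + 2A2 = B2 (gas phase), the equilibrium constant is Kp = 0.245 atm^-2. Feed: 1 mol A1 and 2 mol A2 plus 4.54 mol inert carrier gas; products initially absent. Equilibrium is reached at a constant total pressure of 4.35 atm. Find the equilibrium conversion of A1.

Basis: 1 mol A1 initially; let X = conversion of A1. Extent ξ = X.
Moles: n_A1 = 1 − X; n_A2 = 2 − 2X; n_B2 = X; n_I = 4.54 (inert).
n_T = Σnᵢ = 7.54 − 2X.
With p_i = (n_i/n_T)P, Kp = p_B2 / (p_A1 p_A2^2).
Setting this equal to 0.245 atm^-2 and taking the physical root (0 < X < 1) gives X = 0.191.

X = 0.191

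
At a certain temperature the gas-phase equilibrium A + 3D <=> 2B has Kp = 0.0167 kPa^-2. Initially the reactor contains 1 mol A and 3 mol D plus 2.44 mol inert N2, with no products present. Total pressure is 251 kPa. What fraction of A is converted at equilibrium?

X = 0.787

Basis: 1 mol A initially; let X = conversion of A. Extent ξ = X.
Species balance: n_A = 1 − X; n_D = 3 − 3X; n_B = 2X; n_I = 2.44 (inert).
Summing: n_T = 6.44 − 2X.
Mole fractions y_i = n_i/n_T; Kp = p_B^2 / (p_A p_D^3) with p_i = y_i·P.
Setting this equal to 0.0167 kPa^-2 and taking the physical root (0 < X < 1) gives X = 0.787.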